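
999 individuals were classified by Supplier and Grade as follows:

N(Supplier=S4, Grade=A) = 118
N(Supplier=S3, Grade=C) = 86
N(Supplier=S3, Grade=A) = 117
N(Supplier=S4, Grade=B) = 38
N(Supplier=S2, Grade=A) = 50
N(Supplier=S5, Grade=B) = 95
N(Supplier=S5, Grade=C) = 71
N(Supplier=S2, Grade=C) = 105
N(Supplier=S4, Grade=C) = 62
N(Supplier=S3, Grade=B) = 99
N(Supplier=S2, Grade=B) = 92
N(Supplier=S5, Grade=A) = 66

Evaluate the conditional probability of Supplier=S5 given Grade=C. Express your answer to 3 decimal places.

Total with Grade=C: 105 + 86 + 62 + 71 = 324.
P(Supplier=S5 | Grade=C) = 71/324 = 0.219.

0.219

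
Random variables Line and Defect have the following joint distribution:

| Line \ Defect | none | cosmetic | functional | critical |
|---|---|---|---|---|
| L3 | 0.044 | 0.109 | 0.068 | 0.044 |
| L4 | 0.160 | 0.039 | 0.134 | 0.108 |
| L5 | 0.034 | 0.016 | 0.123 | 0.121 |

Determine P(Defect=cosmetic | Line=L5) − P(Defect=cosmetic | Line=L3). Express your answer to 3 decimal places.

-0.357

P(Line=L5) = 0.034 + 0.016 + 0.123 + 0.121 = 0.294; P(Defect=cosmetic | Line=L5) = 0.016/0.294 = 0.0544.
P(Line=L3) = 0.044 + 0.109 + 0.068 + 0.044 = 0.265; P(Defect=cosmetic | Line=L3) = 0.109/0.265 = 0.4113.
Difference = -0.357.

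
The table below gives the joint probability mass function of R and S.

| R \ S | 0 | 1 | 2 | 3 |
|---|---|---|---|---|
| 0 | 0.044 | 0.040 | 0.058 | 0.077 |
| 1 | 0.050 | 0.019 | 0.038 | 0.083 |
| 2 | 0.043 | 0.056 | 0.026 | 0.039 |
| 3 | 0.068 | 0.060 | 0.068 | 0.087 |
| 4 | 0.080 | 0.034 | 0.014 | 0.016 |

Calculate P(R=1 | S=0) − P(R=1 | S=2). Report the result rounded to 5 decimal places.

-0.01084

P(S=0) = 0.044 + 0.050 + 0.043 + 0.068 + 0.080 = 0.285; P(R=1 | S=0) = 0.050/0.285 = 0.175439.
P(S=2) = 0.058 + 0.038 + 0.026 + 0.068 + 0.014 = 0.204; P(R=1 | S=2) = 0.038/0.204 = 0.186275.
Difference = -0.01084.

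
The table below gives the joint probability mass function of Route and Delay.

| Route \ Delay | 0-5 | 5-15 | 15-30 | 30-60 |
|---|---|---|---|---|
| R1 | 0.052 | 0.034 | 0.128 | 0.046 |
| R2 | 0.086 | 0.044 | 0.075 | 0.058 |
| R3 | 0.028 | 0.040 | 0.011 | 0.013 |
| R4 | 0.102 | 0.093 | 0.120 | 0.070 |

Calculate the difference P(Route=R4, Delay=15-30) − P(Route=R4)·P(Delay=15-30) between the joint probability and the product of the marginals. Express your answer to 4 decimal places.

-0.0086

P(Route=R4) = 0.102 + 0.093 + 0.120 + 0.070 = 0.385.
P(Delay=15-30) = 0.128 + 0.075 + 0.011 + 0.120 = 0.334.
P(Route=R4, Delay=15-30) − P(Route=R4)P(Delay=15-30) = 0.120 − 0.385×0.334 = -0.0086.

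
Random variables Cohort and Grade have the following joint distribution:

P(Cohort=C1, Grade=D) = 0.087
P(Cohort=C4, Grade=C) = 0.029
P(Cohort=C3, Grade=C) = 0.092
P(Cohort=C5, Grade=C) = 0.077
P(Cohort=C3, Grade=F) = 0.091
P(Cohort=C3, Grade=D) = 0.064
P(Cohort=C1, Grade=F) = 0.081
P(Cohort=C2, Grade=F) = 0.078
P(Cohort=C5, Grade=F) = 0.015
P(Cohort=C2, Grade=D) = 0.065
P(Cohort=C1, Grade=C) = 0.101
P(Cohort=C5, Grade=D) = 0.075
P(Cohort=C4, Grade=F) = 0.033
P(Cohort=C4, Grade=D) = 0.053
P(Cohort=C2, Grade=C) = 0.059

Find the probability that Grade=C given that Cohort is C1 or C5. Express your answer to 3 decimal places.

0.408

P(Cohort=C1) = 0.101 + 0.087 + 0.081 = 0.269.
P(Cohort=C5) = 0.077 + 0.075 + 0.015 = 0.167.
P(Cohort ∈ {C1, C5}) = 0.269 + 0.167 = 0.436; P(Grade=C, Cohort ∈ {C1, C5}) = 0.101 + 0.077 = 0.178.
P(Grade=C | Cohort ∈ {C1, C5}) = 0.178/0.436 = 0.408.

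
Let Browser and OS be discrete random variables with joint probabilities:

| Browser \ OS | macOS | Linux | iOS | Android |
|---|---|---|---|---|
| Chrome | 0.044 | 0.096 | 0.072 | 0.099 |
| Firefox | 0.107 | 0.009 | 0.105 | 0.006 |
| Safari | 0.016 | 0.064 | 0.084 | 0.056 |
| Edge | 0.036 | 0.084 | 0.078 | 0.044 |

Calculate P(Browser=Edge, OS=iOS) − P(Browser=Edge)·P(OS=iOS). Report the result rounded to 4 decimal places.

-0.0040

P(Browser=Edge) = 0.036 + 0.084 + 0.078 + 0.044 = 0.242.
P(OS=iOS) = 0.072 + 0.105 + 0.084 + 0.078 = 0.339.
P(Browser=Edge, OS=iOS) − P(Browser=Edge)P(OS=iOS) = 0.078 − 0.242×0.339 = -0.0040.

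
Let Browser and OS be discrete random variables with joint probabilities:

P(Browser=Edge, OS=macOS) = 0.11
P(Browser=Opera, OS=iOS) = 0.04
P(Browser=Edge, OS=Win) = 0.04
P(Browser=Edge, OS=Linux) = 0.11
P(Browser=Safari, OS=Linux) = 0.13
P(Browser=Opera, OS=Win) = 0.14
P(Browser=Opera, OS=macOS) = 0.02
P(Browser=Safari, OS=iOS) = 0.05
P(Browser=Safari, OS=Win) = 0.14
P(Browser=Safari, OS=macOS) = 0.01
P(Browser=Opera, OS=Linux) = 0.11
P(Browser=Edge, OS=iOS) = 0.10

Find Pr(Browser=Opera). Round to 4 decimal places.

0.3100

P(Browser=Opera) = 0.14 + 0.02 + 0.11 + 0.04 = 0.31.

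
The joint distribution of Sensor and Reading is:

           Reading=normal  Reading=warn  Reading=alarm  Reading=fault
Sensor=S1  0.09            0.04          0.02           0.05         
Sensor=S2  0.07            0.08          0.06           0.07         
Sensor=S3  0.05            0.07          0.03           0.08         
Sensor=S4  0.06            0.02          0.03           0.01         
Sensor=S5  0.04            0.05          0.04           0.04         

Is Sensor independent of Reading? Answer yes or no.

no

P(Sensor=S1) = 0.20 and P(Reading=normal) = 0.31, so their product is 0.0620, but P(Sensor=S1, Reading=normal) = 0.09. Since these differ, Sensor and Reading are not independent.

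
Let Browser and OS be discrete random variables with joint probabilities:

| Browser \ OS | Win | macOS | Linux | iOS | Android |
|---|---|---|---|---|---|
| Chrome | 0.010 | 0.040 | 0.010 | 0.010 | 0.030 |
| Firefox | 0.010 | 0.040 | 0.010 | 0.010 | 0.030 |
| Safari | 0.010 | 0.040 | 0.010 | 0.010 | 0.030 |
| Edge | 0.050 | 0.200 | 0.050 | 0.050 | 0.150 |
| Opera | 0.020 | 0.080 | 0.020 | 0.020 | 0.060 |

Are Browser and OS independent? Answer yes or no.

yes

Every cell satisfies P(Browser,OS) = P(Browser)·P(OS). For instance P(Browser=Safari) = 0.100, P(OS=Linux) = 0.100, and 0.100×0.100 = 0.010 matches the joint entry. So Browser and OS are independent.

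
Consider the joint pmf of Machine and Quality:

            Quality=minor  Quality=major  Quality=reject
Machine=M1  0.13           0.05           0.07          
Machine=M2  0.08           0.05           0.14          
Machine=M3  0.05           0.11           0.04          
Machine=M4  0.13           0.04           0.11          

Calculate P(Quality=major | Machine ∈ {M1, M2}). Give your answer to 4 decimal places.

0.1923

P(Machine=M1) = 0.13 + 0.05 + 0.07 = 0.25.
P(Machine=M2) = 0.08 + 0.05 + 0.14 = 0.27.
P(Machine ∈ {M1, M2}) = 0.25 + 0.27 = 0.52; P(Quality=major, Machine ∈ {M1, M2}) = 0.05 + 0.05 = 0.10.
P(Quality=major | Machine ∈ {M1, M2}) = 0.10/0.52 = 0.1923.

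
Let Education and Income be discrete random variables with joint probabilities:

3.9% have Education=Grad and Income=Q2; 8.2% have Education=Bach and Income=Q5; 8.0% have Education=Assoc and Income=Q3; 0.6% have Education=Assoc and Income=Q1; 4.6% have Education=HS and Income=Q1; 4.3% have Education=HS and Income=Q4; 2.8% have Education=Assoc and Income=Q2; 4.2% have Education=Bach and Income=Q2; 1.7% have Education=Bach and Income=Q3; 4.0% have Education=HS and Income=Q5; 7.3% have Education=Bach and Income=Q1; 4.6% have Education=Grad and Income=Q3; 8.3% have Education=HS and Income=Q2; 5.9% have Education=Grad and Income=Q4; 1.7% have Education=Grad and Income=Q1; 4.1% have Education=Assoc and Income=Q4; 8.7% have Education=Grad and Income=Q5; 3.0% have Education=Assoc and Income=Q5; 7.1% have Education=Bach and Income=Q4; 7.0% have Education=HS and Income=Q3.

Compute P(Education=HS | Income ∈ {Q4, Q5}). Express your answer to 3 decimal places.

0.183

P(Income=Q4) = 0.043 + 0.041 + 0.071 + 0.059 = 0.214.
P(Income=Q5) = 0.040 + 0.030 + 0.082 + 0.087 = 0.239.
P(Income ∈ {Q4, Q5}) = 0.214 + 0.239 = 0.453; P(Education=HS, Income ∈ {Q4, Q5}) = 0.043 + 0.040 = 0.083.
P(Education=HS | Income ∈ {Q4, Q5}) = 0.083/0.453 = 0.183.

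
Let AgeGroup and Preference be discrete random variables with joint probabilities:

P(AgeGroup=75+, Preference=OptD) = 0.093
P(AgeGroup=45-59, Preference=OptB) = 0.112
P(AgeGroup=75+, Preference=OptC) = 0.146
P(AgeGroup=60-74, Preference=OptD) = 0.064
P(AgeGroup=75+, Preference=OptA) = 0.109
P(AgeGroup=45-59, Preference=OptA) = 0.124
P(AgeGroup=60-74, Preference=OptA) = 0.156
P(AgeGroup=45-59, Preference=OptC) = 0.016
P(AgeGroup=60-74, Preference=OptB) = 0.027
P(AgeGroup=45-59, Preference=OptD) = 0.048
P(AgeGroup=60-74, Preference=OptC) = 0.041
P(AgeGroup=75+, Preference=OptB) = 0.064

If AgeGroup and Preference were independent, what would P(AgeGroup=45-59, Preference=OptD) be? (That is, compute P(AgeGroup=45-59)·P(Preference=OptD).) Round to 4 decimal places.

P(AgeGroup=45-59) = 0.124 + 0.112 + 0.016 + 0.048 = 0.300.
P(Preference=OptD) = 0.048 + 0.064 + 0.093 = 0.205.
Product: 0.300 × 0.205 = 0.0615.

0.0615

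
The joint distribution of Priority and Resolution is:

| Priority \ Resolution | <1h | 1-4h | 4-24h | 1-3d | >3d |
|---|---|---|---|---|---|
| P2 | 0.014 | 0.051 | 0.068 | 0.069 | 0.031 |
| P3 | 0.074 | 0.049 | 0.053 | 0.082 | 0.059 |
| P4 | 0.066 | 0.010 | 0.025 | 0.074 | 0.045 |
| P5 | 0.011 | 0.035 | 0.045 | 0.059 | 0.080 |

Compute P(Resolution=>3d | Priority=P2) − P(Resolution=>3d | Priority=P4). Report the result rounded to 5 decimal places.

P(Priority=P2) = 0.014 + 0.051 + 0.068 + 0.069 + 0.031 = 0.233; P(Resolution=>3d | Priority=P2) = 0.031/0.233 = 0.133047.
P(Priority=P4) = 0.066 + 0.010 + 0.025 + 0.074 + 0.045 = 0.220; P(Resolution=>3d | Priority=P4) = 0.045/0.220 = 0.204545.
Difference = -0.07150.

-0.07150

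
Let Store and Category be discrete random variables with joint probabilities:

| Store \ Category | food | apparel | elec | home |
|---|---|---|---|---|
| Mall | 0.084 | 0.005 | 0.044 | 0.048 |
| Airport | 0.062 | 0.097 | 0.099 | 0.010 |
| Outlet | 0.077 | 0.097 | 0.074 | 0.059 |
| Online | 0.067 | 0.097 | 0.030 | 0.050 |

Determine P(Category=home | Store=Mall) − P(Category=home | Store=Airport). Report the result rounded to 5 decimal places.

P(Store=Mall) = 0.084 + 0.005 + 0.044 + 0.048 = 0.181; P(Category=home | Store=Mall) = 0.048/0.181 = 0.265193.
P(Store=Airport) = 0.062 + 0.097 + 0.099 + 0.010 = 0.268; P(Category=home | Store=Airport) = 0.010/0.268 = 0.037313.
Difference = 0.22788.

0.22788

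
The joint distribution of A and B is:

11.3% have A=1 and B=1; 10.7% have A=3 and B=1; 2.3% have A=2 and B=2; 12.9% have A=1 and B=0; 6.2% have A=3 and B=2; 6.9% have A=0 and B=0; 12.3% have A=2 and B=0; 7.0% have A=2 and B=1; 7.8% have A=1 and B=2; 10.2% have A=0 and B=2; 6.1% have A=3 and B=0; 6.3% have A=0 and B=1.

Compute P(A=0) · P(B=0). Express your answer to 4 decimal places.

P(A=0) = 0.069 + 0.063 + 0.102 = 0.234.
P(B=0) = 0.069 + 0.129 + 0.123 + 0.061 = 0.382.
Product: 0.234 × 0.382 = 0.0894.

0.0894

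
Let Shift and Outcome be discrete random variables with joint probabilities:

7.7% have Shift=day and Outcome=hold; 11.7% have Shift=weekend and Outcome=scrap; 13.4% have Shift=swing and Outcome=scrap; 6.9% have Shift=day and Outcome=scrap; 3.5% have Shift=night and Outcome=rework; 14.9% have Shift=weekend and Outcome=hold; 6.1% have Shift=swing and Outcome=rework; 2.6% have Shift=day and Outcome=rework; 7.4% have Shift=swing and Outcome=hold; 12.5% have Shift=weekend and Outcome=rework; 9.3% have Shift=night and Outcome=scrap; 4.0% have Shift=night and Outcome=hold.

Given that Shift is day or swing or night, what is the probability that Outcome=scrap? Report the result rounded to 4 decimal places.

P(Shift=day) = 0.026 + 0.069 + 0.077 = 0.172.
P(Shift=swing) = 0.061 + 0.134 + 0.074 = 0.269.
P(Shift=night) = 0.035 + 0.093 + 0.040 = 0.168.
P(Shift ∈ {day, swing, night}) = 0.172 + 0.269 + 0.168 = 0.609; P(Outcome=scrap, Shift ∈ {day, swing, night}) = 0.069 + 0.134 + 0.093 = 0.296.
P(Outcome=scrap | Shift ∈ {day, swing, night}) = 0.296/0.609 = 0.4860.

0.4860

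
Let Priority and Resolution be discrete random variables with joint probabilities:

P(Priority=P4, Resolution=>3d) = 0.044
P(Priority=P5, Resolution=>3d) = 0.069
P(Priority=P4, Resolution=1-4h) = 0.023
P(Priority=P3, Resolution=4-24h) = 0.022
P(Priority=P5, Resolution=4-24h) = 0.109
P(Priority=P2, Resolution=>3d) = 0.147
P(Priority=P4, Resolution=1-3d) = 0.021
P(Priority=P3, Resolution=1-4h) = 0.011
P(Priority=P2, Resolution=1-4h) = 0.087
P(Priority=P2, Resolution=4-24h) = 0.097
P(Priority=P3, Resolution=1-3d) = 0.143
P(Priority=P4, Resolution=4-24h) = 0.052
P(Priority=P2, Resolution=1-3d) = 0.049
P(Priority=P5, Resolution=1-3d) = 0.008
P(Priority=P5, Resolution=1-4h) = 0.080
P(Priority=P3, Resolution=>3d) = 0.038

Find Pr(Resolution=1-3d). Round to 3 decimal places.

P(Resolution=1-3d) = 0.049 + 0.143 + 0.021 + 0.008 = 0.221.

0.221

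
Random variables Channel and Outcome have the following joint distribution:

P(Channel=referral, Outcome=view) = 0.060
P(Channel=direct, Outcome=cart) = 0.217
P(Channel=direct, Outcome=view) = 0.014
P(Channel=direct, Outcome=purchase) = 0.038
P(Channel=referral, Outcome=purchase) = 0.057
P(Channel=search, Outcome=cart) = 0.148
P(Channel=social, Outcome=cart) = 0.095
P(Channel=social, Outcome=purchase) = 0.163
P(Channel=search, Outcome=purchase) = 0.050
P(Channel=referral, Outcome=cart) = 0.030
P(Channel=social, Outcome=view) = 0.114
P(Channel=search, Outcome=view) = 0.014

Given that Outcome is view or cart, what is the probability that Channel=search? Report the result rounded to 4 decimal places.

0.2341

P(Outcome=view) = 0.014 + 0.114 + 0.014 + 0.060 = 0.202.
P(Outcome=cart) = 0.148 + 0.095 + 0.217 + 0.030 = 0.490.
P(Outcome ∈ {view, cart}) = 0.202 + 0.490 = 0.692; P(Channel=search, Outcome ∈ {view, cart}) = 0.014 + 0.148 = 0.162.
P(Channel=search | Outcome ∈ {view, cart}) = 0.162/0.692 = 0.2341.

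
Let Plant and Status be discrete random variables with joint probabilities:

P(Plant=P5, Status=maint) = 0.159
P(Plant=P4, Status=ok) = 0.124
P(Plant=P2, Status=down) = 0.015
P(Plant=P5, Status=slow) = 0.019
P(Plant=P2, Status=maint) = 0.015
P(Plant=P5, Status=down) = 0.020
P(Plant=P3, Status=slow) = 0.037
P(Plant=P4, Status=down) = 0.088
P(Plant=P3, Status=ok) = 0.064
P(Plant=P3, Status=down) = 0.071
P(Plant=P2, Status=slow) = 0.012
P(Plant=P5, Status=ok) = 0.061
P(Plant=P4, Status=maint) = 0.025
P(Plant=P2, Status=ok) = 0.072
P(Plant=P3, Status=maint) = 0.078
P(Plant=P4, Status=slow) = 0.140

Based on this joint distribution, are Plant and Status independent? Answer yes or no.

no

P(Plant=P5) = 0.259 and P(Status=maint) = 0.277, so their product is 0.07174, but P(Plant=P5, Status=maint) = 0.159. Since these differ, Plant and Status are not independent.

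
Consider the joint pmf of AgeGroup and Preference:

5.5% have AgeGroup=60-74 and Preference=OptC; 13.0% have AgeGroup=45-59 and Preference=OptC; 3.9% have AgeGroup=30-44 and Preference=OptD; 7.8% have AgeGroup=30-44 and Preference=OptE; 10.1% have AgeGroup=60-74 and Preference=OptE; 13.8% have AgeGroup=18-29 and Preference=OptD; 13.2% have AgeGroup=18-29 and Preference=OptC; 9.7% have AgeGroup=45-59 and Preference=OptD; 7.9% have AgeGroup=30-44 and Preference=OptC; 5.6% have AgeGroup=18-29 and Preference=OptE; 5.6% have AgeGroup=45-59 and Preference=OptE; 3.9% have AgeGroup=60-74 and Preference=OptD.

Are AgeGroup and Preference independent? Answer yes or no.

P(AgeGroup=60-74) = 0.195 and P(Preference=OptE) = 0.291, so their product is 0.05675, but P(AgeGroup=60-74, Preference=OptE) = 0.101. Since these differ, AgeGroup and Preference are not independent.

no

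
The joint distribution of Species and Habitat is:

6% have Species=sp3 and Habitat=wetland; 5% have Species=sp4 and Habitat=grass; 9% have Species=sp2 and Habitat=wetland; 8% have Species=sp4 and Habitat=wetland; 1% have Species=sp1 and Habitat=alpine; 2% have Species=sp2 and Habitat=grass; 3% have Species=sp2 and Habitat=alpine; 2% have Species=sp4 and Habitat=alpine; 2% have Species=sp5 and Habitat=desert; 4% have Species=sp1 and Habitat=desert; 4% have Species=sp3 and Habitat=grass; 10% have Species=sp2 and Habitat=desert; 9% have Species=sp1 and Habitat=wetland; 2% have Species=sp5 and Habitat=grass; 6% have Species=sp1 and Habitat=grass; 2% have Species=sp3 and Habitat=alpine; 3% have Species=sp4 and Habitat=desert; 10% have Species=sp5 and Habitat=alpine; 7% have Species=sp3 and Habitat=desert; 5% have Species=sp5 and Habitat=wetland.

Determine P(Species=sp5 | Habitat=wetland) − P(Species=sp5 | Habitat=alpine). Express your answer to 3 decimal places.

P(Habitat=wetland) = 0.09 + 0.09 + 0.06 + 0.08 + 0.05 = 0.37; P(Species=sp5 | Habitat=wetland) = 0.05/0.37 = 0.1351.
P(Habitat=alpine) = 0.01 + 0.03 + 0.02 + 0.02 + 0.10 = 0.18; P(Species=sp5 | Habitat=alpine) = 0.10/0.18 = 0.5556.
Difference = -0.420.

-0.420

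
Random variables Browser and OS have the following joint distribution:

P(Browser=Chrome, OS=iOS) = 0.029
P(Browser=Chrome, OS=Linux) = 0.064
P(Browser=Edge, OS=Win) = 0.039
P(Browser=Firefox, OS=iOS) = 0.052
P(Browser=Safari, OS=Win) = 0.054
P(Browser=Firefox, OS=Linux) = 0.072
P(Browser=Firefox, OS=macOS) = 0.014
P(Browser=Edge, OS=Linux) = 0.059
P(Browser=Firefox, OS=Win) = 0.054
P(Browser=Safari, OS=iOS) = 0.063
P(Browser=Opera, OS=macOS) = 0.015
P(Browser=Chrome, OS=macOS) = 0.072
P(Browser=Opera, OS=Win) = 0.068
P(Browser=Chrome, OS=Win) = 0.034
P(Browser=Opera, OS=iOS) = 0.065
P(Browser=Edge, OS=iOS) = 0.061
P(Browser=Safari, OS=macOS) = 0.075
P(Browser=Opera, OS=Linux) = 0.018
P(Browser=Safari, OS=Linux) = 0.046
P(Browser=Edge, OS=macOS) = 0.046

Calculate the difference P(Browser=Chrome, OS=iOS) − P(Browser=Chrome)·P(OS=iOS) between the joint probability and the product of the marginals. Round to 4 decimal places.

-0.0247

P(Browser=Chrome) = 0.034 + 0.072 + 0.064 + 0.029 = 0.199.
P(OS=iOS) = 0.029 + 0.052 + 0.063 + 0.061 + 0.065 = 0.270.
P(Browser=Chrome, OS=iOS) − P(Browser=Chrome)P(OS=iOS) = 0.029 − 0.199×0.270 = -0.0247.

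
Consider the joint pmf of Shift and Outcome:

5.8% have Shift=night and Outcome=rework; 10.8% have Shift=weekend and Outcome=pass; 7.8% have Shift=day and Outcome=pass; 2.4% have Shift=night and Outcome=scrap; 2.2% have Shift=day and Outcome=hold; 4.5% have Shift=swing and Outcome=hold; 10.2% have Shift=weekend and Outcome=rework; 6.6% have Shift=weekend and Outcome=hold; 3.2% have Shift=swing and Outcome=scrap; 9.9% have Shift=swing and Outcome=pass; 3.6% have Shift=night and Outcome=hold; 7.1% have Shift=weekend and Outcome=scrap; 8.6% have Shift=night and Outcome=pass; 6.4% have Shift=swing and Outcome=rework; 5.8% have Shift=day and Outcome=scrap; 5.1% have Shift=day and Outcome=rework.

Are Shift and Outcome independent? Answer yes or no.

P(Shift=weekend) = 0.347 and P(Outcome=pass) = 0.371, so their product is 0.12874, but P(Shift=weekend, Outcome=pass) = 0.108. Since these differ, Shift and Outcome are not independent.

no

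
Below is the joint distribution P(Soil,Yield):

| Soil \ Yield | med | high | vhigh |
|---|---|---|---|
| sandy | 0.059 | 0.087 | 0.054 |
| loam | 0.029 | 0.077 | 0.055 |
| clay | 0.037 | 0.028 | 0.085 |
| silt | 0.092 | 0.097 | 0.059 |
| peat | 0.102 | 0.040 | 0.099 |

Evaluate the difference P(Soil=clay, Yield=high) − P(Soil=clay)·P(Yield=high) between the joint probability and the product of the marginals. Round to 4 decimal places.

-0.0214

P(Soil=clay) = 0.037 + 0.028 + 0.085 = 0.150.
P(Yield=high) = 0.087 + 0.077 + 0.028 + 0.097 + 0.040 = 0.329.
P(Soil=clay, Yield=high) − P(Soil=clay)P(Yield=high) = 0.028 − 0.150×0.329 = -0.0214.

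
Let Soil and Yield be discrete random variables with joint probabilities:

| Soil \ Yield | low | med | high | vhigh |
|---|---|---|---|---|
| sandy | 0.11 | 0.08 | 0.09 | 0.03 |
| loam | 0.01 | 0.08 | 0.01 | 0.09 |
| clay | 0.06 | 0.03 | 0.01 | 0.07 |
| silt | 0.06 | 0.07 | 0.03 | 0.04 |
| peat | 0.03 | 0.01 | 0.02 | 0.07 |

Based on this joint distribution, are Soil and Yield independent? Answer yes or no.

no

P(Soil=sandy) = 0.31 and P(Yield=vhigh) = 0.30, so their product is 0.0930, but P(Soil=sandy, Yield=vhigh) = 0.03. Since these differ, Soil and Yield are not independent.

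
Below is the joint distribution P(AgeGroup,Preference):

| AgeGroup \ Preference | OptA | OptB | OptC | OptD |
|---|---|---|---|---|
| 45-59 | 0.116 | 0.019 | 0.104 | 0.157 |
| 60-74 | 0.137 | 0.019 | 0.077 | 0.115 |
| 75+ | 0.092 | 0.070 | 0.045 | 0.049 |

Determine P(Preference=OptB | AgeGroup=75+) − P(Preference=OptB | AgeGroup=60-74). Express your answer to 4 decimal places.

0.2188

P(AgeGroup=75+) = 0.092 + 0.070 + 0.045 + 0.049 = 0.256; P(Preference=OptB | AgeGroup=75+) = 0.070/0.256 = 0.27344.
P(AgeGroup=60-74) = 0.137 + 0.019 + 0.077 + 0.115 = 0.348; P(Preference=OptB | AgeGroup=60-74) = 0.019/0.348 = 0.05460.
Difference = 0.2188.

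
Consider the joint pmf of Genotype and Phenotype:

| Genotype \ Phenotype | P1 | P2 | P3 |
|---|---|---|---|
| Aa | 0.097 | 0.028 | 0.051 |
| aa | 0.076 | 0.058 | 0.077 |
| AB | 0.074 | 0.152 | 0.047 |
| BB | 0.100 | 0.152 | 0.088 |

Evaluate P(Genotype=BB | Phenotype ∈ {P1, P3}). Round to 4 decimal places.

0.3082

P(Phenotype=P1) = 0.097 + 0.076 + 0.074 + 0.100 = 0.347.
P(Phenotype=P3) = 0.051 + 0.077 + 0.047 + 0.088 = 0.263.
P(Phenotype ∈ {P1, P3}) = 0.347 + 0.263 = 0.610; P(Genotype=BB, Phenotype ∈ {P1, P3}) = 0.100 + 0.088 = 0.188.
P(Genotype=BB | Phenotype ∈ {P1, P3}) = 0.188/0.610 = 0.3082.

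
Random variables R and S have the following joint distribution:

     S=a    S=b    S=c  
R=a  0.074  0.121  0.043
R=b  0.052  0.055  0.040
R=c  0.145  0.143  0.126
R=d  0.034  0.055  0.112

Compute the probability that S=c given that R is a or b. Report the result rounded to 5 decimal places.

P(R=a) = 0.074 + 0.121 + 0.043 = 0.238.
P(R=b) = 0.052 + 0.055 + 0.040 = 0.147.
P(R ∈ {a, b}) = 0.238 + 0.147 = 0.385; P(S=c, R ∈ {a, b}) = 0.043 + 0.040 = 0.083.
P(S=c | R ∈ {a, b}) = 0.083/0.385 = 0.21558.

0.21558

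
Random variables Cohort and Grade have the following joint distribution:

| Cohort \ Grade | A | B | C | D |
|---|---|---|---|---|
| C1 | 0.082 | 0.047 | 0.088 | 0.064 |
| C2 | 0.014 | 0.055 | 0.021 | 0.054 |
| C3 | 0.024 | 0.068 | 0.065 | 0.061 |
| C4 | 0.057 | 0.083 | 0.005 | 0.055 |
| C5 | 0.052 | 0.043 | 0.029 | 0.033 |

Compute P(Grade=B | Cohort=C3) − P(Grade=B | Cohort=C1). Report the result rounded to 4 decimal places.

P(Cohort=C3) = 0.024 + 0.068 + 0.065 + 0.061 = 0.218; P(Grade=B | Cohort=C3) = 0.068/0.218 = 0.31193.
P(Cohort=C1) = 0.082 + 0.047 + 0.088 + 0.064 = 0.281; P(Grade=B | Cohort=C1) = 0.047/0.281 = 0.16726.
Difference = 0.1447.

0.1447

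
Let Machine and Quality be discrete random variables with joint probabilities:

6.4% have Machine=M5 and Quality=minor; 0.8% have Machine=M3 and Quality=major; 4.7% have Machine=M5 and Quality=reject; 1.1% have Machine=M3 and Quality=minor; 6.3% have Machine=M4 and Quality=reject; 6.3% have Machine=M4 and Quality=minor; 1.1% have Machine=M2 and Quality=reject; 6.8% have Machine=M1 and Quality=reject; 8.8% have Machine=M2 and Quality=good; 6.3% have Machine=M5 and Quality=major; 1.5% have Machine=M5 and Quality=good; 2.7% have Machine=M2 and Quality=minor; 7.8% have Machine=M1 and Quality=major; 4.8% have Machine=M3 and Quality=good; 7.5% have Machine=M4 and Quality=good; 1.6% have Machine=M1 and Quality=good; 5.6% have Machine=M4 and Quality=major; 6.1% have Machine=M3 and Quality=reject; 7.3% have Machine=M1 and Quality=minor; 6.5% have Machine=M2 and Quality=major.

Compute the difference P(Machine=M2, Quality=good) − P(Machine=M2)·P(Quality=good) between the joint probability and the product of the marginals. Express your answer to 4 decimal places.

0.0418

P(Machine=M2) = 0.088 + 0.027 + 0.065 + 0.011 = 0.191.
P(Quality=good) = 0.016 + 0.088 + 0.048 + 0.075 + 0.015 = 0.242.
P(Machine=M2, Quality=good) − P(Machine=M2)P(Quality=good) = 0.088 − 0.191×0.242 = 0.0418.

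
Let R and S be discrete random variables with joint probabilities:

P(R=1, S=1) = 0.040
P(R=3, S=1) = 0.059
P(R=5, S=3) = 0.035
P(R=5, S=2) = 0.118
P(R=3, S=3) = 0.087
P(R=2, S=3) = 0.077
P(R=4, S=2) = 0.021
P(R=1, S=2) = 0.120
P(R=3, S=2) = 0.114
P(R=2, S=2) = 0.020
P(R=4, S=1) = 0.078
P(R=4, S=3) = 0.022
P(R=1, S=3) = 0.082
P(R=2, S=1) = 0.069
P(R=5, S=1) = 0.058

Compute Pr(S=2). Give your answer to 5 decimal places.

P(S=2) = 0.120 + 0.020 + 0.114 + 0.021 + 0.118 = 0.393.

0.39300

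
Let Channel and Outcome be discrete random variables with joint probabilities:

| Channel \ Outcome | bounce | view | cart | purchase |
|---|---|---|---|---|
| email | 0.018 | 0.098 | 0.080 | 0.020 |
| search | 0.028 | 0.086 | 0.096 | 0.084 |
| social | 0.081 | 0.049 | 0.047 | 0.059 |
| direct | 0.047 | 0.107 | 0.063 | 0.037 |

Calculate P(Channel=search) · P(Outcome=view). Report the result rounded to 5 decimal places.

0.09996

P(Channel=search) = 0.028 + 0.086 + 0.096 + 0.084 = 0.294.
P(Outcome=view) = 0.098 + 0.086 + 0.049 + 0.107 = 0.340.
Product: 0.294 × 0.340 = 0.09996.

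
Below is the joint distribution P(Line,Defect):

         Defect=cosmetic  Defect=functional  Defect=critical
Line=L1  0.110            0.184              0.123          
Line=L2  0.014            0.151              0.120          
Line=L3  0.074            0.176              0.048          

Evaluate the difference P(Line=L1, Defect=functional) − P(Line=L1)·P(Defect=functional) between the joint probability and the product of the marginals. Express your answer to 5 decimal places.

P(Line=L1) = 0.110 + 0.184 + 0.123 = 0.417.
P(Defect=functional) = 0.184 + 0.151 + 0.176 = 0.511.
P(Line=L1, Defect=functional) − P(Line=L1)P(Defect=functional) = 0.184 − 0.417×0.511 = -0.02909.

-0.02909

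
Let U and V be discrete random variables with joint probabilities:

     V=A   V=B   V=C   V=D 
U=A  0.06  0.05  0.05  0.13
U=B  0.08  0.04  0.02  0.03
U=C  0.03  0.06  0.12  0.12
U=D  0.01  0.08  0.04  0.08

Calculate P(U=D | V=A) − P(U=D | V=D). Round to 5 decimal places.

-0.16667

P(V=A) = 0.06 + 0.08 + 0.03 + 0.01 = 0.18; P(U=D | V=A) = 0.01/0.18 = 0.055556.
P(V=D) = 0.13 + 0.03 + 0.12 + 0.08 = 0.36; P(U=D | V=D) = 0.08/0.36 = 0.222222.
Difference = -0.16667.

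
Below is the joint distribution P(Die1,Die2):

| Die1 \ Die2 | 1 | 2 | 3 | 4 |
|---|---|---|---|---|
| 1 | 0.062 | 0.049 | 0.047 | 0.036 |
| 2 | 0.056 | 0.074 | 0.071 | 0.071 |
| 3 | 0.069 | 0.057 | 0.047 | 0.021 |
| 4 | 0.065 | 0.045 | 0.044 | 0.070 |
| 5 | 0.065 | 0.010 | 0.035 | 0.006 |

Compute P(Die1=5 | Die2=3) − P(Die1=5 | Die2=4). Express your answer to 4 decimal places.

0.1140

P(Die2=3) = 0.047 + 0.071 + 0.047 + 0.044 + 0.035 = 0.244; P(Die1=5 | Die2=3) = 0.035/0.244 = 0.14344.
P(Die2=4) = 0.036 + 0.071 + 0.021 + 0.070 + 0.006 = 0.204; P(Die1=5 | Die2=4) = 0.006/0.204 = 0.02941.
Difference = 0.1140.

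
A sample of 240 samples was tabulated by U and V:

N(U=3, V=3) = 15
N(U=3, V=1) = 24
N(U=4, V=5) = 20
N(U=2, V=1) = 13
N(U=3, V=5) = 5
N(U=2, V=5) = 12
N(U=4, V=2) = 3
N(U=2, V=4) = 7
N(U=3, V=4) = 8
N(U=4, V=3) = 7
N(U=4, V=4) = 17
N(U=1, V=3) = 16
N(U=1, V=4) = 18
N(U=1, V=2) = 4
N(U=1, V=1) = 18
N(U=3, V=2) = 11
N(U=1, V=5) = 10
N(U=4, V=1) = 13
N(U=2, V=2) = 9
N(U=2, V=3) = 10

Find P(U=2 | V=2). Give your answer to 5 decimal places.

Total with V=2: 4 + 9 + 11 + 3 = 27.
P(U=2 | V=2) = 9/27 = 0.33333.

0.33333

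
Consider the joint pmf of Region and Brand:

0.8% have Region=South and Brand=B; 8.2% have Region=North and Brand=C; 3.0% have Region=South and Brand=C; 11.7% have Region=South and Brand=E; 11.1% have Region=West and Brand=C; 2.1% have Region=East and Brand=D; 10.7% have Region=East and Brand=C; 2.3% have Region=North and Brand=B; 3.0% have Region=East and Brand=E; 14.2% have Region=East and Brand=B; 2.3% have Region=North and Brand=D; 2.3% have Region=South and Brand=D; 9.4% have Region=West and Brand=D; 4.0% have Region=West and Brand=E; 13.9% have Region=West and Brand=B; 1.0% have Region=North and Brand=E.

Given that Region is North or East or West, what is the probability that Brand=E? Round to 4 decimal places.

0.0973

P(Region=North) = 0.023 + 0.082 + 0.023 + 0.010 = 0.138.
P(Region=East) = 0.142 + 0.107 + 0.021 + 0.030 = 0.300.
P(Region=West) = 0.139 + 0.111 + 0.094 + 0.040 = 0.384.
P(Region ∈ {North, East, West}) = 0.138 + 0.300 + 0.384 = 0.822; P(Brand=E, Region ∈ {North, East, West}) = 0.010 + 0.030 + 0.040 = 0.080.
P(Brand=E | Region ∈ {North, East, West}) = 0.080/0.822 = 0.0973.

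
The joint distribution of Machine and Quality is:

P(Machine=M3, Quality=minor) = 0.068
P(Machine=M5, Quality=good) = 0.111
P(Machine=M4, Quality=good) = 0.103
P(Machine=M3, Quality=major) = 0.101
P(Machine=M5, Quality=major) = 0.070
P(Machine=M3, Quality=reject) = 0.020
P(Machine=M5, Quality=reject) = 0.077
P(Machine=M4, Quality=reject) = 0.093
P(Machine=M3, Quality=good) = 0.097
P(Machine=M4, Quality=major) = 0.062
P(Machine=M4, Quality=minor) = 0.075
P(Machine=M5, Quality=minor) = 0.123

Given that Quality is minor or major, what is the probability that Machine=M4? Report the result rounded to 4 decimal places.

0.2745

P(Quality=minor) = 0.068 + 0.075 + 0.123 = 0.266.
P(Quality=major) = 0.101 + 0.062 + 0.070 = 0.233.
P(Quality ∈ {minor, major}) = 0.266 + 0.233 = 0.499; P(Machine=M4, Quality ∈ {minor, major}) = 0.075 + 0.062 = 0.137.
P(Machine=M4 | Quality ∈ {minor, major}) = 0.137/0.499 = 0.2745.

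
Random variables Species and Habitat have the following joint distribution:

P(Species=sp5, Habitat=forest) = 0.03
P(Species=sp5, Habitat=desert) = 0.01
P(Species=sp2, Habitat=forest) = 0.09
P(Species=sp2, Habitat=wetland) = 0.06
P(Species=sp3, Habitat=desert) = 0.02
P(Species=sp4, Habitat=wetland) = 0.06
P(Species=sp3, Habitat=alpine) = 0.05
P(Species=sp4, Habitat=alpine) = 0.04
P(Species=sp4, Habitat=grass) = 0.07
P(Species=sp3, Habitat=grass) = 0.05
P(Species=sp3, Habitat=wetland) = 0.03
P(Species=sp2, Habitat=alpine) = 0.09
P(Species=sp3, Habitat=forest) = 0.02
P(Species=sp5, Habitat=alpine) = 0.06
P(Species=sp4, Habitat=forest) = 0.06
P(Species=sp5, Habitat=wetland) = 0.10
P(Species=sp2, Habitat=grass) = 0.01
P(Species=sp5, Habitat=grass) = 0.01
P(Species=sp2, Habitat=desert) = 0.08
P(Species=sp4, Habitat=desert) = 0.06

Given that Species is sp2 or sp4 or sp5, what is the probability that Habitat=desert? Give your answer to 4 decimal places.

P(Species=sp2) = 0.09 + 0.01 + 0.06 + 0.08 + 0.09 = 0.33.
P(Species=sp4) = 0.06 + 0.07 + 0.06 + 0.06 + 0.04 = 0.29.
P(Species=sp5) = 0.03 + 0.01 + 0.10 + 0.01 + 0.06 = 0.21.
P(Species ∈ {sp2, sp4, sp5}) = 0.33 + 0.29 + 0.21 = 0.83; P(Habitat=desert, Species ∈ {sp2, sp4, sp5}) = 0.08 + 0.06 + 0.01 = 0.15.
P(Habitat=desert | Species ∈ {sp2, sp4, sp5}) = 0.15/0.83 = 0.1807.

0.1807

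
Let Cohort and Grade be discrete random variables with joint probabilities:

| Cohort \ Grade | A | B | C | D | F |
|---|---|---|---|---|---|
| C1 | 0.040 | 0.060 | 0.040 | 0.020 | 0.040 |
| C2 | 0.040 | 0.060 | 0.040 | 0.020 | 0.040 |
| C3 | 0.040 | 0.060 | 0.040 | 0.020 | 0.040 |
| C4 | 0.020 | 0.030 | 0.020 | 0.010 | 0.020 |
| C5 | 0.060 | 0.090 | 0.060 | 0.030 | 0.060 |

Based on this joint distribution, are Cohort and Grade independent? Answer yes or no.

Every cell satisfies P(Cohort,Grade) = P(Cohort)·P(Grade). For instance P(Cohort=C4) = 0.100, P(Grade=D) = 0.100, and 0.100×0.100 = 0.010 matches the joint entry. So Cohort and Grade are independent.

yes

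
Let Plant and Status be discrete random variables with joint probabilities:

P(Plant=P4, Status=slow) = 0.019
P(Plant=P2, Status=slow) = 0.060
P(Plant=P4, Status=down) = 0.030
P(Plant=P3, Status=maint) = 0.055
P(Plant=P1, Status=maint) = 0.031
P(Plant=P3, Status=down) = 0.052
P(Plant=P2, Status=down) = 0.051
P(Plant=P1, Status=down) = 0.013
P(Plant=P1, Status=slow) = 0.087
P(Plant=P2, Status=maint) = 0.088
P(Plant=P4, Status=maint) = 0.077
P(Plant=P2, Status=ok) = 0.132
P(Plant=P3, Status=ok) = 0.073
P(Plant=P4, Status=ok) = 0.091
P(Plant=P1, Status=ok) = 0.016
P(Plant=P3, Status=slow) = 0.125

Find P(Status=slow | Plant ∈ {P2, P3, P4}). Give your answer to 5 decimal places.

0.23916

P(Plant=P2) = 0.132 + 0.060 + 0.051 + 0.088 = 0.331.
P(Plant=P3) = 0.073 + 0.125 + 0.052 + 0.055 = 0.305.
P(Plant=P4) = 0.091 + 0.019 + 0.030 + 0.077 = 0.217.
P(Plant ∈ {P2, P3, P4}) = 0.331 + 0.305 + 0.217 = 0.853; P(Status=slow, Plant ∈ {P2, P3, P4}) = 0.060 + 0.125 + 0.019 = 0.204.
P(Status=slow | Plant ∈ {P2, P3, P4}) = 0.204/0.853 = 0.23916.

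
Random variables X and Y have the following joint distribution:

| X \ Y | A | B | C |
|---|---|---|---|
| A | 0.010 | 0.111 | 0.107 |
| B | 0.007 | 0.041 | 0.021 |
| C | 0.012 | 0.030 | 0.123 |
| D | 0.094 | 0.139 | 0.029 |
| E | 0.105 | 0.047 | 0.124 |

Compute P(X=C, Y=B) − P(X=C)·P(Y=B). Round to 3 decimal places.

P(X=C) = 0.012 + 0.030 + 0.123 = 0.165.
P(Y=B) = 0.111 + 0.041 + 0.030 + 0.139 + 0.047 = 0.368.
P(X=C, Y=B) − P(X=C)P(Y=B) = 0.030 − 0.165×0.368 = -0.031.

-0.031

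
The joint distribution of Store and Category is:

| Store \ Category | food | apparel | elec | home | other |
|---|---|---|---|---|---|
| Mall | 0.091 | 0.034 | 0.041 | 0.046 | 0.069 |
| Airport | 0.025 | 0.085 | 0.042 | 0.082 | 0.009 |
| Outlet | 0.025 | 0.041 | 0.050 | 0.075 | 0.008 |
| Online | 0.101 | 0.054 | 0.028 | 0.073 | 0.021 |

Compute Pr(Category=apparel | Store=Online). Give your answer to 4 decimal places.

P(Store=Online) = 0.101 + 0.054 + 0.028 + 0.073 + 0.021 = 0.277.
P(Category=apparel | Store=Online) = 0.054/0.277 = 0.1949.

0.1949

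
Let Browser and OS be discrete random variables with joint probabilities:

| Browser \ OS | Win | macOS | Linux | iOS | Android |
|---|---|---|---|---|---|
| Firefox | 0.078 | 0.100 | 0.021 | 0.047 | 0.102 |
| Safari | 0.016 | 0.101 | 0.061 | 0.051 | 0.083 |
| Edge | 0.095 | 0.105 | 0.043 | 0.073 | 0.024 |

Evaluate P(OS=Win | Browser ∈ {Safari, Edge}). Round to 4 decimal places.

P(Browser=Safari) = 0.016 + 0.101 + 0.061 + 0.051 + 0.083 = 0.312.
P(Browser=Edge) = 0.095 + 0.105 + 0.043 + 0.073 + 0.024 = 0.340.
P(Browser ∈ {Safari, Edge}) = 0.312 + 0.340 = 0.652; P(OS=Win, Browser ∈ {Safari, Edge}) = 0.016 + 0.095 = 0.111.
P(OS=Win | Browser ∈ {Safari, Edge}) = 0.111/0.652 = 0.1702.

0.1702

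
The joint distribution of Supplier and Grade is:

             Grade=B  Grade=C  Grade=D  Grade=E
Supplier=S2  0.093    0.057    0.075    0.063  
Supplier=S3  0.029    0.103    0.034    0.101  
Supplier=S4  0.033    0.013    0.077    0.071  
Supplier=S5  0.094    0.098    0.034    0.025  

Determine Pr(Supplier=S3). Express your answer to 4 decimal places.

P(Supplier=S3) = 0.029 + 0.103 + 0.034 + 0.101 = 0.267.

0.2670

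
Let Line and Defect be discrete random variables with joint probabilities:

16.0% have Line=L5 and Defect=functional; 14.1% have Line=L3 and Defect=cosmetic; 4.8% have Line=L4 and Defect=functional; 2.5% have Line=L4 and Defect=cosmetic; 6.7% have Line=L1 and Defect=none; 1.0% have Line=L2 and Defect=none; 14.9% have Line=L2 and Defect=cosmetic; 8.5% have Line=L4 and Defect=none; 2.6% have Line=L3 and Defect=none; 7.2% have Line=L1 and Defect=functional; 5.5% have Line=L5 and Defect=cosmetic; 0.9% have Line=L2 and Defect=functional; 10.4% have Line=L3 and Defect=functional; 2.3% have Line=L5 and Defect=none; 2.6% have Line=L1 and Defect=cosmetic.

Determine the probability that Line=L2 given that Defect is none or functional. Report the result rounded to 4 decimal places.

0.0315

P(Defect=none) = 0.067 + 0.010 + 0.026 + 0.085 + 0.023 = 0.211.
P(Defect=functional) = 0.072 + 0.009 + 0.104 + 0.048 + 0.160 = 0.393.
P(Defect ∈ {none, functional}) = 0.211 + 0.393 = 0.604; P(Line=L2, Defect ∈ {none, functional}) = 0.010 + 0.009 = 0.019.
P(Line=L2 | Defect ∈ {none, functional}) = 0.019/0.604 = 0.0315.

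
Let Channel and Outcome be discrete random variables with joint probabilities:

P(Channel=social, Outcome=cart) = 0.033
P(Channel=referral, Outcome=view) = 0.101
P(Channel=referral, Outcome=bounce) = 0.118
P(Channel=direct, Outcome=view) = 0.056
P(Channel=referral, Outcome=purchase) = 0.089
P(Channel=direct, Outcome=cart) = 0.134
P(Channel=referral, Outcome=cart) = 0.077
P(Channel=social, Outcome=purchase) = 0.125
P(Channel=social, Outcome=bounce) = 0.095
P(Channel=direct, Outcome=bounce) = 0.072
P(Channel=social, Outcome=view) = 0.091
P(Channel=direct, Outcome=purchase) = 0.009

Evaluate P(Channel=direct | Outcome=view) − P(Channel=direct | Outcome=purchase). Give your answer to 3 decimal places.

0.185

P(Outcome=view) = 0.091 + 0.056 + 0.101 = 0.248; P(Channel=direct | Outcome=view) = 0.056/0.248 = 0.2258.
P(Outcome=purchase) = 0.125 + 0.009 + 0.089 = 0.223; P(Channel=direct | Outcome=purchase) = 0.009/0.223 = 0.0404.
Difference = 0.185.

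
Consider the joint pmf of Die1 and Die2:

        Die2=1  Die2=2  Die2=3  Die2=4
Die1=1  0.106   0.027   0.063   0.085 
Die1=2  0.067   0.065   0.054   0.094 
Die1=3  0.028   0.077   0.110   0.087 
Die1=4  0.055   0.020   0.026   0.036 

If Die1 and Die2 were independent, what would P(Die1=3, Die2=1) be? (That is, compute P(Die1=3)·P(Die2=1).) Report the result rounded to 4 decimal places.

0.0773

P(Die1=3) = 0.028 + 0.077 + 0.110 + 0.087 = 0.302.
P(Die2=1) = 0.106 + 0.067 + 0.028 + 0.055 = 0.256.
Product: 0.302 × 0.256 = 0.0773.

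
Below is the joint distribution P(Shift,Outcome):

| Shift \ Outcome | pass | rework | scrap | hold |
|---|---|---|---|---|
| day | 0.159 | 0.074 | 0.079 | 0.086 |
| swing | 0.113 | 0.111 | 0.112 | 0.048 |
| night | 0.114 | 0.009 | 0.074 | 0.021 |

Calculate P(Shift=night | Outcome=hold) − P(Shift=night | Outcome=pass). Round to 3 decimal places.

P(Outcome=hold) = 0.086 + 0.048 + 0.021 = 0.155; P(Shift=night | Outcome=hold) = 0.021/0.155 = 0.1355.
P(Outcome=pass) = 0.159 + 0.113 + 0.114 = 0.386; P(Shift=night | Outcome=pass) = 0.114/0.386 = 0.2953.
Difference = -0.160.

-0.160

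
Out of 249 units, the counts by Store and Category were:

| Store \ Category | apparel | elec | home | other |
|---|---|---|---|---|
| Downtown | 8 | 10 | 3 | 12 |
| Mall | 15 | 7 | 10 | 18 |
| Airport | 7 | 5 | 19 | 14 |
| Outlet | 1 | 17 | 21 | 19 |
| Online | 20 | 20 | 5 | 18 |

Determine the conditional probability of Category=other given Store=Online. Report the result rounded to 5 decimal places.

Total with Store=Online: 20 + 20 + 5 + 18 = 63.
P(Category=other | Store=Online) = 18/63 = 0.28571.

0.28571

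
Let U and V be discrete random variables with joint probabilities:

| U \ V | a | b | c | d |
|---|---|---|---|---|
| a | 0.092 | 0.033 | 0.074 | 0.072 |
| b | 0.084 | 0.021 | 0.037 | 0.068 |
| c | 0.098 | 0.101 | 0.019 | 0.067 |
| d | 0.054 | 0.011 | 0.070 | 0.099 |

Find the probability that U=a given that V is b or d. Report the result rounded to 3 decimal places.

P(V=b) = 0.033 + 0.021 + 0.101 + 0.011 = 0.166.
P(V=d) = 0.072 + 0.068 + 0.067 + 0.099 = 0.306.
P(V ∈ {b, d}) = 0.166 + 0.306 = 0.472; P(U=a, V ∈ {b, d}) = 0.033 + 0.072 = 0.105.
P(U=a | V ∈ {b, d}) = 0.105/0.472 = 0.222.

0.222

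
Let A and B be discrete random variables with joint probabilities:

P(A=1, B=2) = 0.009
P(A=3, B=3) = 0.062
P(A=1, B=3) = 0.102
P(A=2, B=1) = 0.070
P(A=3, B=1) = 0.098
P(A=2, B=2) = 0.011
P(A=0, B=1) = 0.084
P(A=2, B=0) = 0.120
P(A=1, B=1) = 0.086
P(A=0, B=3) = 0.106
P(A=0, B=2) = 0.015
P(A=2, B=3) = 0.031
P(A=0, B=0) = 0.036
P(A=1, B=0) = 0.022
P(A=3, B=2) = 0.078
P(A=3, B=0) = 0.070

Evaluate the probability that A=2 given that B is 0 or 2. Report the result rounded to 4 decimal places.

0.3629

P(B=0) = 0.036 + 0.022 + 0.120 + 0.070 = 0.248.
P(B=2) = 0.015 + 0.009 + 0.011 + 0.078 = 0.113.
P(B ∈ {0, 2}) = 0.248 + 0.113 = 0.361; P(A=2, B ∈ {0, 2}) = 0.120 + 0.011 = 0.131.
P(A=2 | B ∈ {0, 2}) = 0.131/0.361 = 0.3629.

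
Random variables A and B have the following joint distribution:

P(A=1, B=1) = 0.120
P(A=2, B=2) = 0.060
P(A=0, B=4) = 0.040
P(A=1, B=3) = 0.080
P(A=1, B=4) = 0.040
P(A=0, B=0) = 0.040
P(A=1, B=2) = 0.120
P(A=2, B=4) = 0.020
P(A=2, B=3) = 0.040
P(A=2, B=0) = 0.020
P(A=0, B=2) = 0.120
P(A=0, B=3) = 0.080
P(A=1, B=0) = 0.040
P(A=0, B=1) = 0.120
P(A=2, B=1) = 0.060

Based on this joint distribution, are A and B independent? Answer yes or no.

Every cell satisfies P(A,B) = P(A)·P(B). For instance P(A=1) = 0.400, P(B=4) = 0.100, and 0.400×0.100 = 0.040 matches the joint entry. So A and B are independent.

yes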